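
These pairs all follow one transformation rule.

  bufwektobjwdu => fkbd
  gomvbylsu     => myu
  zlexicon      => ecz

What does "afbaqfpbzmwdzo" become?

Each output is the input with this applied: move the first character to the end, then keep one character in every 3, starting at position 2 (positions 2nd, 5th, 8th, ...).
Applying that to "afbaqfpbzmwdzo" gives "bfzda".
(Check on "bufwektobjwdu": → "ufwektobjwdub" → "fkbd" ✓)

bfzda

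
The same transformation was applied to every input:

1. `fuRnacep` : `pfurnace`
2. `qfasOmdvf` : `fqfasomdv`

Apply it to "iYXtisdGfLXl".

liyxtisdgflx

Rule — move the last character to the front, then convert every letter to lowercase.
Applying that to "iYXtisdGfLXl" gives "liyxtisdgflx".
(Check on "fuRnacep": → "pfuRnace" → "pfurnace" ✓)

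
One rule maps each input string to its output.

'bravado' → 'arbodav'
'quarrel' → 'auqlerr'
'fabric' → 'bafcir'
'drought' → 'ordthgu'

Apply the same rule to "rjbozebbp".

In each case the input is transformed by: reverse the string, then move the last 3 characters to the front (rotate right by 3).
On "rjbozebbp": the first step gives "pbbezobjr", and the second then gives "bjrpbbezo".
(Check on "drought": → "thguord" → "ordthgu" ✓)

bjrpbbezo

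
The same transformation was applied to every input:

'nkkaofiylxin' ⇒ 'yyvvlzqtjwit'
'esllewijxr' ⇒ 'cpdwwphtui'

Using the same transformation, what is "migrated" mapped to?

oxtrclep

The pattern: move the last character to the front, then shift every letter 11 places forward in the alphabet (wrapping around).
"migrated" → "dmigrate" → "oxtrclep".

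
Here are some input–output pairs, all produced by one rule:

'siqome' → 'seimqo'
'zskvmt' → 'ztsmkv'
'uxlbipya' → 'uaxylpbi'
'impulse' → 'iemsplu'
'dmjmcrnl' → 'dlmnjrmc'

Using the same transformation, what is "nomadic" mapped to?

Rule — take characters alternately from the front and the back (1st, last, 2nd, 2nd-last, ...).
Doing the same to "nomadic": "ncoimda".

ncoimda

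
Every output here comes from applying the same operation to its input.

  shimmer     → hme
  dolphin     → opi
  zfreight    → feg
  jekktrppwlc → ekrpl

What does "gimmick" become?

What's happening: delete the last character, then keep every other character starting from the second (positions 2nd, 4th, 6th, ...).
Applying both steps to "gimmick": "gimmic", then "imc".
(Check on "jekktrppwlc": → "jekktrppwl" → "ekrpl" ✓)

imc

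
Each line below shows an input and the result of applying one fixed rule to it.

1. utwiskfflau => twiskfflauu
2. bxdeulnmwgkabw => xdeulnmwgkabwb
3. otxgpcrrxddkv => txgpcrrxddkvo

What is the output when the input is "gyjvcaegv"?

yjvcaegvg

The pattern: move the first character to the end.
So "gyjvcaegv" becomes "yjvcaegvg".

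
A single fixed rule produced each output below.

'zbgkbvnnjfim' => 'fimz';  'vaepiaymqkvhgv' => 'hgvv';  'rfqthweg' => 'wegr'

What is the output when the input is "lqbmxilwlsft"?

The transformation: move the first character to the end, then keep only the last 4 characters.
Starting from "lqbmxilwlsft": after the first operation, "qbmxilwlsftl"; after the second, "sftl".
(Check on "zbgkbvnnjfim": → "bgkbvnnjfimz" → "fimz" ✓)

sftl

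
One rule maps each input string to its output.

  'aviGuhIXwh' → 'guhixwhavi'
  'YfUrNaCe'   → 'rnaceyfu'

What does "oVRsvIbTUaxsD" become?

svibtuaxsdovr

In each case the input is transformed by: move the first 3 characters to the end (rotate left by 3), then convert every letter to lowercase.
Working it through for "oVRsvIbTUaxsD": intermediate "svIbTUaxsDoVR", final "svibtuaxsdovr".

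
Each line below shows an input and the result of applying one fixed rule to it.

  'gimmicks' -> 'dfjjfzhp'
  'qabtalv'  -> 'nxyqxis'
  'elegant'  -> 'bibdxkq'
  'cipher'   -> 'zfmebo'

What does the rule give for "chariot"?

Rule — shift every letter 3 places backward in the alphabet (wrapping around).
Doing the same to "chariot": "zexoflq".

zexoflq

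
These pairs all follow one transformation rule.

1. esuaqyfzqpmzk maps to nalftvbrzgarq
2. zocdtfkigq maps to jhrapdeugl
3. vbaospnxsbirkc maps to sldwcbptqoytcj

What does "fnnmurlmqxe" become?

Rule — shift every letter 1 place forward in the alphabet (wrapping around), then move the last 3 characters to the front (rotate right by 3).
Starting from "fnnmurlmqxe": after the first operation, "goonvsmnryf"; after the second, "ryfgoonvsmn".

ryfgoonvsmn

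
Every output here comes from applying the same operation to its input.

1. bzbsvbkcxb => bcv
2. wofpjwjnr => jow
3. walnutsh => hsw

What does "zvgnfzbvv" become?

The pattern: sort the characters into alphabetical order, then keep one character in every 3, starting at position 2 (positions 2nd, 5th, 8th, ...).
Applying both steps to "zvgnfzbvv": "bfgnvvvzz", then "fvz".

fvz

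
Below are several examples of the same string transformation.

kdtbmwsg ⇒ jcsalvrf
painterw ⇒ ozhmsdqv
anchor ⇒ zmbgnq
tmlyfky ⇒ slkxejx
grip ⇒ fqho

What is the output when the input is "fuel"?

What's happening: shift every letter 1 place backward in the alphabet (wrapping around).
Doing the same to "fuel": "etdk".

etdk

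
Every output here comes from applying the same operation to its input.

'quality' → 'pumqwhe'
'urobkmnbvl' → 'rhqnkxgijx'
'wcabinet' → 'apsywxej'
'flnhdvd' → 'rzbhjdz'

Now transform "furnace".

The rule is to move the last 2 characters to the front (rotate right by 2), then shift every letter 4 places backward in the alphabet (wrapping around).
Applying both steps to "furnace": "cefurna", then "yabqnjw".

yabqnjw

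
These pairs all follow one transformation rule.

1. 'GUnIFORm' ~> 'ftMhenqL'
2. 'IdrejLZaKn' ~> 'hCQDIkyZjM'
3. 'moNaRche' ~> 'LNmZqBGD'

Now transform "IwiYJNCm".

hVHximbL

Looking at the pairs, the operation is to flip the case of every letter, then shift every letter 1 place backward in the alphabet (wrapping around).
Doing the same to "IwiYJNCm": "hVHximbL".
(Check on "GUnIFORm": → "guNiforM" → "ftMhenqL" ✓)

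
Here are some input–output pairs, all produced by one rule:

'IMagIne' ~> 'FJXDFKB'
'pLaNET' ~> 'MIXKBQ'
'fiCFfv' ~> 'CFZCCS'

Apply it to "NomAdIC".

KLJXAFZ

Rule — shift every letter 3 places backward in the alphabet (wrapping around), then convert every letter to uppercase.
Doing the same to "NomAdIC": "KLJXAFZ".
(Check on "fiCFfv": → "cfZCcs" → "CFZCCS" ✓)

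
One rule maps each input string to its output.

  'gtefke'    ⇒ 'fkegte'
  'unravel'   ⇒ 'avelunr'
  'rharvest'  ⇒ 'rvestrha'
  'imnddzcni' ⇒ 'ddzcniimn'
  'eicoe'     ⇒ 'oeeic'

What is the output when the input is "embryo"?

Rule — move the first 3 characters to the end (rotate left by 3).
For "embryo" the result is "ryoemb".

ryoemb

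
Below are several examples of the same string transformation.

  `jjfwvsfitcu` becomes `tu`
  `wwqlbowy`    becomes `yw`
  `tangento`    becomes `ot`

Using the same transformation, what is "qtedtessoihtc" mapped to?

The pattern: swap each adjacent pair of characters (1↔2, 3↔4, ...), then keep only the last 2 characters.
Applying that to "qtedtessoihtc" gives "hc".

hc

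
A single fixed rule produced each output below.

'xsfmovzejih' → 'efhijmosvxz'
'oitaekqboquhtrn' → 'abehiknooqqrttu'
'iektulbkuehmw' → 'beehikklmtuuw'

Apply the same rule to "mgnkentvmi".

egikmmnntv

The rule is to sort the characters into alphabetical order.
For "mgnkentvmi" the result is "egikmmnntv".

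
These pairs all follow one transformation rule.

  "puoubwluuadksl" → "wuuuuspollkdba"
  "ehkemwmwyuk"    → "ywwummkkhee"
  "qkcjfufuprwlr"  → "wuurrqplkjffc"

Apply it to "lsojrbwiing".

wsronljiigb

Looking at the pairs, the operation is to sort the characters into reverse alphabetical order.
"lsojrbwiing" → "wsronljiigb".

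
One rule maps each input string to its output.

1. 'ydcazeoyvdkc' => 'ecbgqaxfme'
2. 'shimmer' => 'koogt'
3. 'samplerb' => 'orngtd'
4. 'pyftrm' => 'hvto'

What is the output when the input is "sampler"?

Looking at the pairs, the operation is to delete the first 2 characters, then shift every letter 2 places forward in the alphabet (wrapping around).
Working it through for "sampler": intermediate "mpler", final "orngt".

orngt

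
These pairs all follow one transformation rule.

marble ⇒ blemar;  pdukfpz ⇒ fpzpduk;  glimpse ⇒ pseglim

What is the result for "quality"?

ityqual

The pattern: move the last 3 characters to the front (rotate right by 3).
So "quality" becomes "ityqual".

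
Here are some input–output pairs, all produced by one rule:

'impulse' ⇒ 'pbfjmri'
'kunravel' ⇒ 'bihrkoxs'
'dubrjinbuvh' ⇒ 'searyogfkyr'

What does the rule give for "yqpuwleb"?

What's happening: shift every letter 3 places backward in the alphabet (wrapping around), then move the last 2 characters to the front (rotate right by 2).
"yqpuwleb" → "vnmrtiby" → "byvnmrti".

byvnmrti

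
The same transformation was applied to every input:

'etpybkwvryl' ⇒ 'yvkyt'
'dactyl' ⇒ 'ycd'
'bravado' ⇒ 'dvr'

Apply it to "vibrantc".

The rule is to reverse the string, then keep every other character starting from the second (positions 2nd, 4th, 6th, ...).
Starting from "vibrantc": after the first operation, "ctnarbiv"; after the second, "tabv".

tabv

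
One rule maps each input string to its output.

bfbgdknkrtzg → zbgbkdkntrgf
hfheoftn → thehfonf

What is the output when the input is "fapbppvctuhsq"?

qfbpppcvutsha

What's happening: swap each adjacent pair of characters (1↔2, 3↔4, ...), then swap the first and last characters.
Working it through for "fapbppvctuhsq": intermediate "afbpppcvutshq", final "qfbpppcvutsha".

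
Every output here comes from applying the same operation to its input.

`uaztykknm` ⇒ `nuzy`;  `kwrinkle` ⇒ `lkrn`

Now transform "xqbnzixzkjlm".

The rule is to move the last 3 characters to the front (rotate right by 3), then keep every other character starting from the second (positions 2nd, 4th, 6th, ...).
Doing the same to "xqbnzixzkjlm": "lxbzxk".

lxbzxk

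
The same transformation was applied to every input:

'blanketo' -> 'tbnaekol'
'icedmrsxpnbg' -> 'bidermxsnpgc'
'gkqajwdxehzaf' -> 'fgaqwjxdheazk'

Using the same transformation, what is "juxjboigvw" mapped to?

Each output is the input with this applied: swap each adjacent pair of characters (1↔2, 3↔4, ...), then swap the first and last characters.
Working it through for "juxjboigvw": intermediate "ujjxobgiwv", final "vjjxobgiwu".

vjjxobgiwu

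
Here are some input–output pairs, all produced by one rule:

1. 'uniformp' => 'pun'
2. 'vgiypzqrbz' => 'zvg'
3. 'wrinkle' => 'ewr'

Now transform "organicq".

qor

Each output is the input with this applied: move the first 2 characters to the end (rotate left by 2), then keep only the last 3 characters.
"organicq" → "ganicqor" → "qor".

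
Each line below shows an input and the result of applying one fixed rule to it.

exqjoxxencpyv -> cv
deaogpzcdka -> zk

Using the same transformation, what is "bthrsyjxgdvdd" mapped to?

The rule is to keep one character in every 3, starting at position 1 (positions 1st, 4th, 7th, ...), then keep only the last 2 characters.
Starting from "bthrsyjxgdvdd": after the first operation, "brjdd"; after the second, "dd".

dd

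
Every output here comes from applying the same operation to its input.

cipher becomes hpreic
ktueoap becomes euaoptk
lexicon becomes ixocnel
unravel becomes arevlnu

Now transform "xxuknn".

Rule — swap each adjacent pair of characters (1↔2, 3↔4, ...), then move the first 2 characters to the end (rotate left by 2).
"xxuknn" → "xxkunn" → "kunnxx".

kunnxx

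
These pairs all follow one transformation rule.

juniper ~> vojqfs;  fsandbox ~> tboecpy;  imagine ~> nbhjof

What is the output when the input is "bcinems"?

djofnt

In each case the input is transformed by: shift every letter 1 place forward in the alphabet (wrapping around), then delete the first character.
Working it through for "bcinems": intermediate "cdjofnt", final "djofnt".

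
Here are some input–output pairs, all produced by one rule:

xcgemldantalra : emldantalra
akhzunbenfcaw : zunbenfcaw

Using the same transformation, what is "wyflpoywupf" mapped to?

lpoywupf

Looking at the pairs, the operation is to delete the first 3 characters.
For "wyflpoywupf" the result is "lpoywupf".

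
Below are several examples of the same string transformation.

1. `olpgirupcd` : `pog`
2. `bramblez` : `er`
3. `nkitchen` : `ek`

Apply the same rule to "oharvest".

The rule is to swap the front and back halves of the string, then keep one character in every 3, starting at position 3 (positions 3rd, 6th, 9th, ...).
On "oharvest": the first step gives "vestohar", and the second then gives "sh".

sh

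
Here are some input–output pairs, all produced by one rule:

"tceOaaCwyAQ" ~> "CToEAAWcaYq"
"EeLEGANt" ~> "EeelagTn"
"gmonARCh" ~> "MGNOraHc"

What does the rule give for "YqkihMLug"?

The rule is to flip the case of every letter, then swap each adjacent pair of characters (1↔2, 3↔4, ...).
For "YqkihMLug", step one produces "yQKIHmlUG"; step two turns that into "QyIKmHUlG".

QyIKmHUlG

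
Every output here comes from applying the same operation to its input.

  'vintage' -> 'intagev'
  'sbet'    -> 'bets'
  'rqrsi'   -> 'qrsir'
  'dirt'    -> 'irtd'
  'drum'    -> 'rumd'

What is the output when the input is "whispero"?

What's happening: move the first character to the end.
So "whispero" becomes "hisperow".

hisperow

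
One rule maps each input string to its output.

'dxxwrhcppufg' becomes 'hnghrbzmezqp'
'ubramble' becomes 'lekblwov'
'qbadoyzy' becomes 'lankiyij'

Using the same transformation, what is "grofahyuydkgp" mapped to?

In each case the input is transformed by: shift every letter 10 places forward in the alphabet (wrapping around), then swap each adjacent pair of characters (1↔2, 3↔4, ...).
On "grofahyuydkgp": the first step gives "qbypkrieinuqz", and the second then gives "bqpyrkeiniquz".

bqpyrkeiniquz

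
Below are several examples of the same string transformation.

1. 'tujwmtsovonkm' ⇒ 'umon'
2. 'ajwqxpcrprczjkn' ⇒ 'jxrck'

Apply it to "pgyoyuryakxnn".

gyyx

In each case the input is transformed by: keep one character in every 3, starting at position 2 (positions 2nd, 5th, 8th, ...).
So "pgyoyuryakxnn" becomes "gyyx".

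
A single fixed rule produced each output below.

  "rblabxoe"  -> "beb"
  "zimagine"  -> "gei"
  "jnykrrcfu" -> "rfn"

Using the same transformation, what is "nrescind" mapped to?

cdr

Each output is the input with this applied: keep one character in every 3, starting at position 2 (positions 2nd, 5th, 8th, ...), then move the first character to the end.
"nrescind" → "rcd" → "cdr".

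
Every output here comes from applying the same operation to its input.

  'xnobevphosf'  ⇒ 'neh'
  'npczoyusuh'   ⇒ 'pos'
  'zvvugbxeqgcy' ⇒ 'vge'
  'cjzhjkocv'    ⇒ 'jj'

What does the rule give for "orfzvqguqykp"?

rvu

The pattern: delete the last 2 characters, then keep one character in every 3, starting at position 2 (positions 2nd, 5th, 8th, ...).
Working it through for "orfzvqguqykp": intermediate "orfzvqguqy", final "rvu".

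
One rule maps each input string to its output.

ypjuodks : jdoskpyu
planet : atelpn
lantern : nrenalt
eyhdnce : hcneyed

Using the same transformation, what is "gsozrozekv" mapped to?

oorezvksgz

Each output is the input with this applied: swap each adjacent pair of characters (1↔2, 3↔4, ...), then move the first 3 characters to the end (rotate left by 3).
Starting from "gsozrozekv": after the first operation, "sgzoorezvk"; after the second, "oorezvksgz".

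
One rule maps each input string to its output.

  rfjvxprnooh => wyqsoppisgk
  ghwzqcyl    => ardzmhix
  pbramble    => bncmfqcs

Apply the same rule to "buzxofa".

Rule — move the first 3 characters to the end (rotate left by 3), then shift every letter 1 place forward in the alphabet (wrapping around).
Starting from "buzxofa": after the first operation, "xofabuz"; after the second, "ypgbcva".
(Check on "pbramble": → "amblepbr" → "bncmfqcs" ✓)

ypgbcva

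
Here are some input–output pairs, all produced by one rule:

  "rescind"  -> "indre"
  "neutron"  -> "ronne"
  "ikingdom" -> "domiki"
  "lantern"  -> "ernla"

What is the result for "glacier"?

iergl

The pattern: move the last 3 characters to the front (rotate right by 3), then delete the last 2 characters.
Applying that to "glacier" gives "iergl".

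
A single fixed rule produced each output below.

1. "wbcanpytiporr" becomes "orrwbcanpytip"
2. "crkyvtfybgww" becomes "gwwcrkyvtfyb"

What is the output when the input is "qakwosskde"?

The pattern: move the last 3 characters to the front (rotate right by 3).
Applying that to "qakwosskde" gives "kdeqakwoss".

kdeqakwoss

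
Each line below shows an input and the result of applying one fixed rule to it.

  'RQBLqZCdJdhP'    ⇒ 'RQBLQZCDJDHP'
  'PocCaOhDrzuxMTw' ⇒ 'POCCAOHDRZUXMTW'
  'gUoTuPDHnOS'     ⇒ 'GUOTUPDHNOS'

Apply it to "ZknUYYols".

The transformation: convert every letter to uppercase.
On "ZknUYYols" that produces "ZKNUYYOLS".

ZKNUYYOLS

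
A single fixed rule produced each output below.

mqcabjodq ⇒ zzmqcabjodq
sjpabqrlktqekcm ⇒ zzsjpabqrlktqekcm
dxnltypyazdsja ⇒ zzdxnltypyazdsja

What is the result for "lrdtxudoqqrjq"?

zzlrdtxudoqqrjq

The rule is to prepend "zz".
So "lrdtxudoqqrjq" becomes "zzlrdtxudoqqrjq".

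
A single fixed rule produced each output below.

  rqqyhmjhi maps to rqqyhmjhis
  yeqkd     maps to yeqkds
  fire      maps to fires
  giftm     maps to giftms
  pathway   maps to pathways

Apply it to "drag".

drags

Each output is the input with this applied: append "s".
Doing the same to "drag": "drags".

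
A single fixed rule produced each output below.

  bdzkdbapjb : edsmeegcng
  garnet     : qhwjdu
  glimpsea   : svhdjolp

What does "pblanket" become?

Looking at the pairs, the operation is to shift every letter 3 places forward in the alphabet (wrapping around), then swap the front and back halves of the string.
"pblanket" → "qnhwseod".

qnhwseod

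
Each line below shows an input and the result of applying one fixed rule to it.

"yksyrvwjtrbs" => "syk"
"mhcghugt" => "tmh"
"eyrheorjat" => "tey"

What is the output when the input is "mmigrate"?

The transformation: move the first 2 characters to the end (rotate left by 2), then keep only the last 3 characters.
"mmigrate" → "emm".

emm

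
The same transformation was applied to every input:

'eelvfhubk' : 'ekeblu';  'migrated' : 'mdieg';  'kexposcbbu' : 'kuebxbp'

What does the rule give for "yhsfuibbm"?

ymhbsb

Looking at the pairs, the operation is to take characters alternately from the front and the back (1st, last, 2nd, 2nd-last, ...), then delete the last 3 characters.
On "yhsfuibbm": the first step gives "ymhbsbfiu", and the second then gives "ymhbsb".
(Check on "kexposcbbu": → "kuebxbpcos" → "kuebxbp" ✓)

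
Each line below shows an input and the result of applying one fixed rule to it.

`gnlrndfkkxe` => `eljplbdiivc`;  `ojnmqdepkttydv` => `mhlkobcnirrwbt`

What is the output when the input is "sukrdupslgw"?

qsipbsnqjeu

In each case the input is transformed by: shift every letter 2 places backward in the alphabet (wrapping around).
Doing the same to "sukrdupslgw": "qsipbsnqjeu".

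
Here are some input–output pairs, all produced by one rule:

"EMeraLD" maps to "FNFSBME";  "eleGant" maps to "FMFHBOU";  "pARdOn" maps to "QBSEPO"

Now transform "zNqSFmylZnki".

The rule is to shift every letter 1 place forward in the alphabet (wrapping around), then convert every letter to uppercase.
Starting from "zNqSFmylZnki": after the first operation, "aOrTGnzmAolj"; after the second, "AORTGNZMAOLJ".

AORTGNZMAOLJ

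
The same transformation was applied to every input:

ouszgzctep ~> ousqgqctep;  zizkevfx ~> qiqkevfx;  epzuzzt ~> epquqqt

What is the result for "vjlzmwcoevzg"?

The transformation: replace every "z" with "q".
For "vjlzmwcoevzg" the result is "vjlqmwcoevqg".

vjlqmwcoevqg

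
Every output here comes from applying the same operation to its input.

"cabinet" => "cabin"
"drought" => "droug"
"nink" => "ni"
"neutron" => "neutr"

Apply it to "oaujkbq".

oaujk

Rule — delete the last 2 characters.
On "oaujkbq" that produces "oaujk".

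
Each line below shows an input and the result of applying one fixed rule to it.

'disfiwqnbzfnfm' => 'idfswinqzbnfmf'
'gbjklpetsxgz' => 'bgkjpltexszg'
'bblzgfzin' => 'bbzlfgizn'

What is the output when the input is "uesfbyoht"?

eufsybhot

Looking at the pairs, the operation is to swap each adjacent pair of characters (1↔2, 3↔4, ...).
On "uesfbyoht" that produces "eufsybhot".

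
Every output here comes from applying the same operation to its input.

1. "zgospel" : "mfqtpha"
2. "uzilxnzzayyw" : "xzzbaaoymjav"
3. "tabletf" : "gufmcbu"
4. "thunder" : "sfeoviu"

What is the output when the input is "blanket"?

uflobmc

What's happening: reverse the string, then shift every letter 1 place forward in the alphabet (wrapping around).
"blanket" → "uflobmc".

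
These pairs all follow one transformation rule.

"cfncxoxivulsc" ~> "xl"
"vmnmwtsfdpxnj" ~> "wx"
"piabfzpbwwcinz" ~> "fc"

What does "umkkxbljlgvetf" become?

xv

Each output is the input with this applied: keep every other character starting from the first (positions 1st, 3rd, 5th, ...), then keep one character in every 3, starting at position 3 (positions 3rd, 6th, 9th, ...).
Applying both steps to "umkkxbljlgvetf": "ukxllvt", then "xv".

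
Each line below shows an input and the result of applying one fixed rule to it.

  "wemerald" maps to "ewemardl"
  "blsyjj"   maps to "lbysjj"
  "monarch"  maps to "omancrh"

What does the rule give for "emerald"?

merelad

The transformation: swap each adjacent pair of characters (1↔2, 3↔4, ...).
"emerald" → "merelad".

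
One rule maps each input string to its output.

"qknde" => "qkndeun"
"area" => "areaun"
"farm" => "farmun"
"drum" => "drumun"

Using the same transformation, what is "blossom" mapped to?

blossomun

Rule — append "un".
Doing the same to "blossom": "blossomun".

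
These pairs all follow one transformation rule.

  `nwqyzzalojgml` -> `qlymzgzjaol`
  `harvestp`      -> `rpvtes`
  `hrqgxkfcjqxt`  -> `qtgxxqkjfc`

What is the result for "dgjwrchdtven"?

jnwervcthd

Each output is the input with this applied: delete the first 2 characters, then take characters alternately from the front and the back (1st, last, 2nd, 2nd-last, ...).
Working it through for "dgjwrchdtven": intermediate "jwrchdtven", final "jnwervcthd".
(Check on "harvestp": → "rvestp" → "rpvtes" ✓)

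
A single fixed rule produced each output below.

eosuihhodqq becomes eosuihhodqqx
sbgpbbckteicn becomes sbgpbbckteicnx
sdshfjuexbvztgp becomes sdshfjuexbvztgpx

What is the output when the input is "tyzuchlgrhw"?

tyzuchlgrhwx

Looking at the pairs, the operation is to append "x".
Doing the same to "tyzuchlgrhw": "tyzuchlgrhwx".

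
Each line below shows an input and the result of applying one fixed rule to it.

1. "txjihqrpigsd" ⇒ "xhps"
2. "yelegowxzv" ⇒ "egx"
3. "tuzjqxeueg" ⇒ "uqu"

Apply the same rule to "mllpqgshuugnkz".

Looking at the pairs, the operation is to keep one character in every 3, starting at position 2 (positions 2nd, 5th, 8th, ...).
Doing the same to "mllpqgshuugnkz": "lqhgz".

lqhgz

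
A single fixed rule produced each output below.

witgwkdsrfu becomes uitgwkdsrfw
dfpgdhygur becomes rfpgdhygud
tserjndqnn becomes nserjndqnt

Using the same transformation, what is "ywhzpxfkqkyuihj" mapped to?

Rule — swap the first and last characters.
For "ywhzpxfkqkyuihj" the result is "jwhzpxfkqkyuihy".

jwhzpxfkqkyuihy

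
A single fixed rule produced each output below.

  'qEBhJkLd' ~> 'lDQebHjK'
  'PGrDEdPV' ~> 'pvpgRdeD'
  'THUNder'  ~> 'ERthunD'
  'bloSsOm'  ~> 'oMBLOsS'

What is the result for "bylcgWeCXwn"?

What's happening: flip the case of every letter, then move the last 2 characters to the front (rotate right by 2).
Starting from "bylcgWeCXwn": after the first operation, "BYLCGwEcxWN"; after the second, "WNBYLCGwEcx".

WNBYLCGwEcx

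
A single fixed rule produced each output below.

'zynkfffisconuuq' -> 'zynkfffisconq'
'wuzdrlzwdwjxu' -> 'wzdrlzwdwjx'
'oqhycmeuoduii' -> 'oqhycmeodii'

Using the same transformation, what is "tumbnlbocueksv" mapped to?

tmbnlboceksv

Looking at the pairs, the operation is to remove every "u".
"tumbnlbocueksv" → "tmbnlboceksv".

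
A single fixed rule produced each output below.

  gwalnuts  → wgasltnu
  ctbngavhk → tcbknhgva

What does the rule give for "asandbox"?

saaxnodb

Looking at the pairs, the operation is to move the first character to the end, then take characters alternately from the front and the back (1st, last, 2nd, 2nd-last, ...).
For "asandbox", step one produces "sandboxa"; step two turns that into "saaxnodb".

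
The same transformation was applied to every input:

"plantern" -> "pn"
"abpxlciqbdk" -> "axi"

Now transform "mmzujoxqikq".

What's happening: move the last 2 characters to the front (rotate right by 2), then keep one character in every 3, starting at position 3 (positions 3rd, 6th, 9th, ...).
Applying both steps to "mmzujoxqikq": "kqmmzujoxqi", then "mux".

mux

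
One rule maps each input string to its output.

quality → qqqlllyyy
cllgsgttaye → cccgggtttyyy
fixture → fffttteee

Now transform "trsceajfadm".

The transformation: keep one character in every 3, starting at position 1 (positions 1st, 4th, 7th, ...), then repeat every character 3 times.
Doing the same to "trsceajfadm": "tttcccjjjddd".

tttcccjjjddd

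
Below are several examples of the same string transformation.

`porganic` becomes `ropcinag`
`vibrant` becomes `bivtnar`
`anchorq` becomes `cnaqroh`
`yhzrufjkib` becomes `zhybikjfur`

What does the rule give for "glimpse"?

ilgespm

In each case the input is transformed by: reverse the string, then move the last 3 characters to the front (rotate right by 3).
"glimpse" → "espmilg" → "ilgespm".
(Check on "yhzrufjkib": → "bikjfurzhy" → "zhybikjfur" ✓)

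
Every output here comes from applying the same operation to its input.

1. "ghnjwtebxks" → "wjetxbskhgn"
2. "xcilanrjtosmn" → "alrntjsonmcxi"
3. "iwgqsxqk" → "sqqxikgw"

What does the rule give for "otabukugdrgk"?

Rule — move the first 3 characters to the end (rotate left by 3), then swap each adjacent pair of characters (1↔2, 3↔4, ...).
Applying both steps to "otabukugdrgk": "bukugdrgkota", then "ubukdggrokat".
(Check on "ghnjwtebxks": → "jwtebxksghn" → "wjetxbskhgn" ✓)

ubukdggrokat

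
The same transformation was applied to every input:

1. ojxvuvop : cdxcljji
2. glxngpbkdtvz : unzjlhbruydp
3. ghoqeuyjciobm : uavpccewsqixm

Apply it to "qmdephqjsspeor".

The pattern: shift every letter 12 places backward in the alphabet (wrapping around), then take characters alternately from the front and the back (1st, last, 2nd, 2nd-last, ...).
"qmdephqjsspeor" → "earsdvexggdscf" → "efacrssddgvgex".

efacrssddgvgex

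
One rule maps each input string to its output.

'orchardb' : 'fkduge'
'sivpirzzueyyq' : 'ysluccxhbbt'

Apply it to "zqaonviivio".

The rule is to shift every letter 3 places forward in the alphabet (wrapping around), then delete the first 2 characters.
Applying both steps to "zqaonviivio": "ctdrqyllylr", then "drqyllylr".

drqyllylr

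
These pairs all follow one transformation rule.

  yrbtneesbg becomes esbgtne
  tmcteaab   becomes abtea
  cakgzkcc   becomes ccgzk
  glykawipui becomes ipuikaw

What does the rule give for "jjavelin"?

invel

The pattern: delete the first 3 characters, then move the first 3 characters to the end (rotate left by 3).
Starting from "jjavelin": after the first operation, "velin"; after the second, "invel".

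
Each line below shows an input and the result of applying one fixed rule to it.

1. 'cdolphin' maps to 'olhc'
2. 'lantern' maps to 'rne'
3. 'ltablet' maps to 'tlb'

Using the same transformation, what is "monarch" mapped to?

omc

Looking at the pairs, the operation is to sort the characters into reverse alphabetical order, then keep every other character starting from the second (positions 2nd, 4th, 6th, ...).
So "monarch" becomes "omc".
(Check on "ltablet": → "ttlleba" → "tlb" ✓)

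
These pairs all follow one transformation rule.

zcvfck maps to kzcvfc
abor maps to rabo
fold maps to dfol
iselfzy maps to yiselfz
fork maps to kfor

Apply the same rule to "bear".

rbea

Each output is the input with this applied: move the last character to the front.
On "bear" that produces "rbea".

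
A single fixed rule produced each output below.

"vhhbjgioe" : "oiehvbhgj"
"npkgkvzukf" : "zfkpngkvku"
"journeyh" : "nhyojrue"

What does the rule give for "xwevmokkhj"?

kjhwxveomk

The pattern: swap each adjacent pair of characters (1↔2, 3↔4, ...), then move the last 3 characters to the front (rotate right by 3).
For "xwevmokkhj", step one produces "wxveomkkjh"; step two turns that into "kjhwxveomk".
(Check on "npkgkvzukf": → "pngkvkuzfk" → "zfkpngkvku" ✓)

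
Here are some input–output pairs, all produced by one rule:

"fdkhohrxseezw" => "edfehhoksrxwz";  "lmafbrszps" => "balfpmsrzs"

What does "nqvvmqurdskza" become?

damkqnrqusvvz

Looking at the pairs, the operation is to sort the characters into alphabetical order, then swap each adjacent pair of characters (1↔2, 3↔4, ...).
Working it through for "nqvvmqurdskza": intermediate "adkmnqqrsuvvz", final "damkqnrqusvvz".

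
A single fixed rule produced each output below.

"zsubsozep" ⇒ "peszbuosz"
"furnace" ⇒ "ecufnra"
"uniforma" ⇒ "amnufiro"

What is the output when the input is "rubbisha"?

ahurbbsi

The transformation: move the last 2 characters to the front (rotate right by 2), then swap each adjacent pair of characters (1↔2, 3↔4, ...).
Applying both steps to "rubbisha": "harubbis", then "ahurbbsi".
(Check on "uniforma": → "maunifor" → "amnufiro" ✓)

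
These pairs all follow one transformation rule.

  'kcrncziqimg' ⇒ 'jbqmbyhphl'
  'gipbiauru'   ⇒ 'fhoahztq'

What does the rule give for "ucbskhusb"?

tbarjgtr

Rule — delete the last character, then shift every letter 1 place backward in the alphabet (wrapping around).
Starting from "ucbskhusb": after the first operation, "ucbskhus"; after the second, "tbarjgtr".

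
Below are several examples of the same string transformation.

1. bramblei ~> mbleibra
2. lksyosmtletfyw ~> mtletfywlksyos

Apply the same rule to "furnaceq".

naceqfur

Rule — move the last character to the front, then swap the front and back halves of the string.
Applying that to "furnaceq" gives "naceqfur".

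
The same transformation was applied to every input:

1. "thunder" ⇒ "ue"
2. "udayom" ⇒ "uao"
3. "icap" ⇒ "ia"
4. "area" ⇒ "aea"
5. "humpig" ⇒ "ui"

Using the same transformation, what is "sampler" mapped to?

Each output is the input with this applied: keep only the vowels.
"sampler" → "ae".

ae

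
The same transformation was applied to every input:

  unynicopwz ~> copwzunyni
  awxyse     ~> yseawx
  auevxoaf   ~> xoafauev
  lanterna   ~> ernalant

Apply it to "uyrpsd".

psduyr

Looking at the pairs, the operation is to swap the front and back halves of the string.
So "uyrpsd" becomes "psduyr".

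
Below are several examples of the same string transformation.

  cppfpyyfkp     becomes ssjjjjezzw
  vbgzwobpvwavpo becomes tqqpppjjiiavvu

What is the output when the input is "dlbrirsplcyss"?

smmmlljffcxwv

Looking at the pairs, the operation is to sort the characters into reverse alphabetical order, then shift every letter 6 places backward in the alphabet (wrapping around).
"dlbrirsplcyss" → "ysssrrpllidcb" → "smmmlljffcxwv".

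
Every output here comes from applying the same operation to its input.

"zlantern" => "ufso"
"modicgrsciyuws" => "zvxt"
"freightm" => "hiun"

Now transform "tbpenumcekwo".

flxp

Rule — shift every letter 1 place forward in the alphabet (wrapping around), then keep only the last 4 characters.
"tbpenumcekwo" → "ucqfovndflxp" → "flxp".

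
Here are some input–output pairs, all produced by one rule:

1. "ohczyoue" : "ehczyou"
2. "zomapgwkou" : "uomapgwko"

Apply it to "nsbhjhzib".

The rule is to delete the first character, then move the last character to the front.
For "nsbhjhzib", step one produces "sbhjhzib"; step two turns that into "bsbhjhzi".
(Check on "zomapgwkou": → "omapgwkou" → "uomapgwko" ✓)

bsbhjhzi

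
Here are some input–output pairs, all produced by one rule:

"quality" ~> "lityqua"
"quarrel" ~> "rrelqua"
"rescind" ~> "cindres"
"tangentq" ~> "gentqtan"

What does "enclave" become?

laveenc

The pattern: move the first 3 characters to the end (rotate left by 3).
Applying that to "enclave" gives "laveenc".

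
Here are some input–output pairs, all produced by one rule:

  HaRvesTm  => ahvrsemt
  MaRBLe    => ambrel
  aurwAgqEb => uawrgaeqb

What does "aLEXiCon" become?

laxecino

Each output is the input with this applied: swap each adjacent pair of characters (1↔2, 3↔4, ...), then convert every letter to lowercase.
"aLEXiCon" → "LaXECino" → "laxecino".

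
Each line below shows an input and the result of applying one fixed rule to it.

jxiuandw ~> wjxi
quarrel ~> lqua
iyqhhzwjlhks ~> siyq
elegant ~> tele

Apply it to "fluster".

rflu

The rule is to move the last character to the front, then keep only the first 4 characters.
Working it through for "fluster": intermediate "rfluste", final "rflu".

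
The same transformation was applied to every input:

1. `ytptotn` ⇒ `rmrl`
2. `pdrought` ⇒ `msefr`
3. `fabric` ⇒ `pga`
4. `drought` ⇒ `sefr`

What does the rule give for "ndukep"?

The transformation: shift every letter 2 places backward in the alphabet (wrapping around), then delete the first 3 characters.
"ndukep" → "lbsicn" → "icn".

icn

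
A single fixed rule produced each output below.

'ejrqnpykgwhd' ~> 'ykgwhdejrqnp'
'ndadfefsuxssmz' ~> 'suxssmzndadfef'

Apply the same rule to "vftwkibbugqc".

bbugqcvftwki

The transformation: swap the front and back halves of the string.
Applying that to "vftwkibbugqc" gives "bbugqcvftwki".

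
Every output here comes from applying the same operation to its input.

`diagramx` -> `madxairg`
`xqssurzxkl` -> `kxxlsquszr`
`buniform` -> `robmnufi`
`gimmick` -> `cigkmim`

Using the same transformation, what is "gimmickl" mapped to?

kcglmiim

Looking at the pairs, the operation is to move the last 3 characters to the front (rotate right by 3), then swap each adjacent pair of characters (1↔2, 3↔4, ...).
Working it through for "gimmickl": intermediate "cklgimmi", final "kcglmiim".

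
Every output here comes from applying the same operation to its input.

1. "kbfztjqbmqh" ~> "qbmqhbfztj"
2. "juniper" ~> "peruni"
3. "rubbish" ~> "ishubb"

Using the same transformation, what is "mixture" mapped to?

ureixt

Each output is the input with this applied: delete the first character, then swap the front and back halves of the string.
Working it through for "mixture": intermediate "ixture", final "ureixt".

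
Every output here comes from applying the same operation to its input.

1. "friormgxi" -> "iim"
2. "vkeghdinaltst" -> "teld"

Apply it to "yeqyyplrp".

pqp

Rule — take characters alternately from the front and the back (1st, last, 2nd, 2nd-last, ...), then keep one character in every 3, starting at position 2 (positions 2nd, 5th, 8th, ...).
Doing the same to "yeqyyplrp": "pqp".
(Check on "friormgxi": → "firxigomr" → "iim" ✓)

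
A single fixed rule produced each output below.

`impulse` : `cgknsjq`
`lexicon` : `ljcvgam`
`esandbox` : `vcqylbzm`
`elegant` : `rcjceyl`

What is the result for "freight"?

rdpcgef

The transformation: shift every letter 2 places backward in the alphabet (wrapping around), then move the last character to the front.
For "freight", step one produces "dpcgefr"; step two turns that into "rdpcgef".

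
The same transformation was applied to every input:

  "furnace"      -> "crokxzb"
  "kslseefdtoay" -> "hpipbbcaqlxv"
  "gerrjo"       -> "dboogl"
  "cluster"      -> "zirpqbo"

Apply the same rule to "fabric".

What's happening: shift every letter 3 places backward in the alphabet (wrapping around).
Doing the same to "fabric": "cxyofz".

cxyofz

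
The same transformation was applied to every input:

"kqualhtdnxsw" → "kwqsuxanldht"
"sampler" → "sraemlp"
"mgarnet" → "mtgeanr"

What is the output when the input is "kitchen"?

kniethc

What's happening: take characters alternately from the front and the back (1st, last, 2nd, 2nd-last, ...).
For "kitchen" the result is "kniethc".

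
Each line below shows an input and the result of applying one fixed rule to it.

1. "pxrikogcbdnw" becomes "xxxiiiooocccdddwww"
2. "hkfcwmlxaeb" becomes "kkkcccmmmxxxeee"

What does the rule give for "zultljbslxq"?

The pattern: keep every other character starting from the second (positions 2nd, 4th, 6th, ...), then repeat every character 3 times.
Starting from "zultljbslxq": after the first operation, "utjsx"; after the second, "uuutttjjjsssxxx".
(Check on "hkfcwmlxaeb": → "kcmxe" → "kkkcccmmmxxxeee" ✓)

uuutttjjjsssxxx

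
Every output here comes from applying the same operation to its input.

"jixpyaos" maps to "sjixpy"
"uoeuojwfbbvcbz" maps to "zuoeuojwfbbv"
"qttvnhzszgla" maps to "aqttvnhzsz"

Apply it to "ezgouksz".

zezgou

Rule — move the last 3 characters to the front (rotate right by 3), then delete the first 2 characters.
For "ezgouksz", step one produces "kszezgou"; step two turns that into "zezgou".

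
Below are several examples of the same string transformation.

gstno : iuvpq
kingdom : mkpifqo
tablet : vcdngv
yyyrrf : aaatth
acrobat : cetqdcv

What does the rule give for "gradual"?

Looking at the pairs, the operation is to shift every letter 2 places forward in the alphabet (wrapping around).
So "gradual" becomes "itcfwcn".

itcfwcn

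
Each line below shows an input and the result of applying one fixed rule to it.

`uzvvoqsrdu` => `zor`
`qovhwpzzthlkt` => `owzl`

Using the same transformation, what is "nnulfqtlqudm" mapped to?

What's happening: keep one character in every 3, starting at position 2 (positions 2nd, 5th, 8th, ...).
"nnulfqtlqudm" → "nfld".

nfld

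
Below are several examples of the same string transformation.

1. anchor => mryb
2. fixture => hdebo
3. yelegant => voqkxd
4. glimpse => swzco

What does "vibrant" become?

The pattern: shift every letter 10 places forward in the alphabet (wrapping around), then delete the first 2 characters.
Starting from "vibrant": after the first operation, "fslbkxd"; after the second, "lbkxd".
(Check on "fixture": → "pshdebo" → "hdebo" ✓)

lbkxd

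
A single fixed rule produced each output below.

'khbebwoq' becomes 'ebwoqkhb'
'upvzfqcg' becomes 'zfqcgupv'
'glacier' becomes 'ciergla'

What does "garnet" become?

What's happening: move the first 3 characters to the end (rotate left by 3).
For "garnet" the result is "netgar".

netgar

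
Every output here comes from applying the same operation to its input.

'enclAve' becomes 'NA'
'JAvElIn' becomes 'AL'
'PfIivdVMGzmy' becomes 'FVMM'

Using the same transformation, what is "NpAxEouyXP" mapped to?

PEY

Rule — keep one character in every 3, starting at position 2 (positions 2nd, 5th, 8th, ...), then convert every letter to uppercase.
On "NpAxEouyXP": the first step gives "pEy", and the second then gives "PEY".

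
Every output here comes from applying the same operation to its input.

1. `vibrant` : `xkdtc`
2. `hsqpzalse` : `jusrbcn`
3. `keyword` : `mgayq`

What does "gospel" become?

iqur

In each case the input is transformed by: shift every letter 2 places forward in the alphabet (wrapping around), then delete the last 2 characters.
On "gospel": the first step gives "iqurgn", and the second then gives "iqur".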